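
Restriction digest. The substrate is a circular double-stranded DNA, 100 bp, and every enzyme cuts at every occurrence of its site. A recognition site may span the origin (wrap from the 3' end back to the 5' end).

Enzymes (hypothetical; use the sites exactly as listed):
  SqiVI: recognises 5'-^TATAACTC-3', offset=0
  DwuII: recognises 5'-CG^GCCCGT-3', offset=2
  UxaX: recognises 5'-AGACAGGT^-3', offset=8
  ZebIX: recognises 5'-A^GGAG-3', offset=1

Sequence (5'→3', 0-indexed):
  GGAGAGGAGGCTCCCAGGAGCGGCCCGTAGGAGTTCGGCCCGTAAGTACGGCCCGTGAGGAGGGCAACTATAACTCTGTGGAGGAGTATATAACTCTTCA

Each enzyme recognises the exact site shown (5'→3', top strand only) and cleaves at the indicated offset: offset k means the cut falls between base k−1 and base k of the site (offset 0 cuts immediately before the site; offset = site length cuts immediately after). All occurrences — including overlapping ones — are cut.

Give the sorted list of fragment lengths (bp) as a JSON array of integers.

[5,6,6,7,8,8,10,11,12,13,14]

Site scan:
  SqiVI TATAACTC/0: at [68, 88] ⇒ [68, 88]
  DwuII CGGCCCGT/2: at [20, 35, 48] ⇒ [22, 37, 50]
  UxaX (AGACAGGT, off=8): no sites
  ZebIX AGGAG/1: at [4, 15, 28, 57, 81, 99] ⇒ [0, 5, 16, 29, 58, 82]

Pooled cuts: [0, 5, 16, 22, 29, 37, 50, 58, 68, 82, 88]

Fragment lengths:
  0→5: 5 bp
  5→16: 11 bp
  16→22: 6 bp
  22→29: 7 bp
  29→37: 8 bp
  37→50: 13 bp
  50→58: 8 bp
  58→68: 10 bp
  68→82: 14 bp
  82→88: 6 bp
  88→0 (wrap): 100-88+0 = 12 bp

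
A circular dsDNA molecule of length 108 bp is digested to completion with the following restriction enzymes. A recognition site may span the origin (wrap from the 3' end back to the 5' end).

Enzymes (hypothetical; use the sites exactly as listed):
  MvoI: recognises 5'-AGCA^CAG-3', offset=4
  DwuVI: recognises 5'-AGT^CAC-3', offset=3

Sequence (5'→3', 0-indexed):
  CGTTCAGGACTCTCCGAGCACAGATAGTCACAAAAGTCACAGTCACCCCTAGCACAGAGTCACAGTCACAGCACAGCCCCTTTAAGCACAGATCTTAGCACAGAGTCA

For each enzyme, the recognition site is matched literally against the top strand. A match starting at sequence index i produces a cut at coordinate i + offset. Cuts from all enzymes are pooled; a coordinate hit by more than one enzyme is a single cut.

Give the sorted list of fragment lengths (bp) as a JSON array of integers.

[6,6,6,6,7,8,9,11,12,15,22]

Per-enzyme occurrences:
  MvoI AGCACAG/4: at [16, 50, 69, 84, 96] ⇒ [20, 54, 73, 88, 100]
  DwuVI AGTCAC/3: at [25, 34, 40, 57, 63, 103] ⇒ [28, 37, 43, 60, 66, 106]

All cut coordinates (distinct, sorted): [20, 28, 37, 43, 54, 60, 66, 73, 88, 100, 106]

Fragment lengths:
  20→28: 8 bp
  28→37: 9 bp
  37→43: 6 bp
  43→54: 11 bp
  54→60: 6 bp
  60→66: 6 bp
  66→73: 7 bp
  73→88: 15 bp
  88→100: 12 bp
  100→106: 6 bp
  106→20 (wrap): 108-106+20 = 22 bp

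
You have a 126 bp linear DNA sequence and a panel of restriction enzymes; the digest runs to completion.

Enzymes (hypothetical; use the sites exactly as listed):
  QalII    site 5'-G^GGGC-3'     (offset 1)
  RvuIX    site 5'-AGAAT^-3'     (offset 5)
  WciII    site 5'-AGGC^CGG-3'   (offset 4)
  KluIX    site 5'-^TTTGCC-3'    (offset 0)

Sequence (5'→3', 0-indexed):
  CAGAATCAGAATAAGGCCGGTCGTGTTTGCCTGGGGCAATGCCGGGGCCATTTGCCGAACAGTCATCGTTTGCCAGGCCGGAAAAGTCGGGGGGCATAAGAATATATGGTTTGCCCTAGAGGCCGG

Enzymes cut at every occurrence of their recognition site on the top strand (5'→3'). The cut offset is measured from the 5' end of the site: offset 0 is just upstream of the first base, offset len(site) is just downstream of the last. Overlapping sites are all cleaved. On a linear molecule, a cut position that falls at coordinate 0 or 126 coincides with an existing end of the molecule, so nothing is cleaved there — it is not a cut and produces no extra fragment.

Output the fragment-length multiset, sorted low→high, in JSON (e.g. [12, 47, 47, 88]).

Per-enzyme occurrences:
  QalII (GGGGC, off=1): starts [32, 43, 90] → cuts [33, 44, 91]
  RvuIX (AGAAT, off=5): starts [1, 7, 98] → cuts [6, 12, 103]
  WciII (AGGCCGG, off=4): starts [13, 74, 119] → cuts [17, 78, 123]
  KluIX (TTTGCC, off=0): starts [25, 50, 68, 109] → cuts [25, 50, 68, 109]

Pooled cuts: [6, 12, 17, 25, 33, 44, 50, 68, 78, 91, 103, 109, 123]

Fragment lengths:
  [0,6): 6 bp
  [6,12): 6 bp
  [12,17): 5 bp
  [17,25): 8 bp
  [25,33): 8 bp
  [33,44): 11 bp
  [44,50): 6 bp
  [50,68): 18 bp
  [68,78): 10 bp
  [78,91): 13 bp
  [91,103): 12 bp
  [103,109): 6 bp
  [109,123): 14 bp
  [123,126): 3 bp

[3,5,6,6,6,6,8,8,10,11,12,13,14,18]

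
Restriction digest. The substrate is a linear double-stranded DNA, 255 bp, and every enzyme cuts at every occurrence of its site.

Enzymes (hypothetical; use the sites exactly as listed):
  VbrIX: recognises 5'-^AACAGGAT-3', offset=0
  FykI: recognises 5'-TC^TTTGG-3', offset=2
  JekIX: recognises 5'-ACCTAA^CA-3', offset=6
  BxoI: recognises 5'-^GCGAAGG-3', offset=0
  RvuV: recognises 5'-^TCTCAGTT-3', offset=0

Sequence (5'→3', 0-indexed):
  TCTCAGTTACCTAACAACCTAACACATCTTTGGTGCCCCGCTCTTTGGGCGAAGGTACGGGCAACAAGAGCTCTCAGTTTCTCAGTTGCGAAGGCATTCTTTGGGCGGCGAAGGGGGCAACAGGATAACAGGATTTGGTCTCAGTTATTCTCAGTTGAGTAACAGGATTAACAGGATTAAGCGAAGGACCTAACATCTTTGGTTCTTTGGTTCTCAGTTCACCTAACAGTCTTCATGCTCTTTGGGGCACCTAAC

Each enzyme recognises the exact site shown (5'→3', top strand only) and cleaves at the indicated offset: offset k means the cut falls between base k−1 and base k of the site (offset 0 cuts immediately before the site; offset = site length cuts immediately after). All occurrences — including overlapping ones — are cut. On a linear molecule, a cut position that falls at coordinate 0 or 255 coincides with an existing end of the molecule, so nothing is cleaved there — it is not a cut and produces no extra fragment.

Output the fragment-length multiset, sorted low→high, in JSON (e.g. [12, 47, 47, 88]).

[4,5,6,6,8,8,8,8,8,8,9,10,11,11,12,12,12,13,14,14,15,15,15,23]

Site scan:
  VbrIX (AACAGGAT, off=0): starts [118, 126, 160, 169] → cuts [118, 126, 160, 169]
  FykI (TCTTTGG, off=2): starts [26, 41, 97, 195, 203, 238] → cuts [28, 43, 99, 197, 205, 240]
  JekIX (ACCTAACA, off=6): starts [8, 16, 187, 220] → cuts [14, 22, 193, 226]
  BxoI (GCGAAGG, off=0): starts [48, 87, 107, 180] → cuts [48, 87, 107, 180]
  RvuV (TCTCAGTT, off=0): starts [0, 71, 79, 138, 148, 211] → cuts [71, 79, 138, 148, 211] (position 0 is a terminus of the linear molecule — no cut)

Pooled cuts: [14, 22, 28, 43, 48, 71, 79, 87, 99, 107, 118, 126, 138, 148, 160, 169, 180, 193, 197, 205, 211, 226, 240]

Fragments:
  [0,14): 14 bp
  [14,22): 8 bp
  [22,28): 6 bp
  [28,43): 15 bp
  [43,48): 5 bp
  [48,71): 23 bp
  [71,79): 8 bp
  [79,87): 8 bp
  [87,99): 12 bp
  [99,107): 8 bp
  [107,118): 11 bp
  [118,126): 8 bp
  [126,138): 12 bp
  [138,148): 10 bp
  [148,160): 12 bp
  [160,169): 9 bp
  [169,180): 11 bp
  [180,193): 13 bp
  [193,197): 4 bp
  [197,205): 8 bp
  [205,211): 6 bp
  [211,226): 15 bp
  [226,240): 14 bp
  [240,255): 15 bp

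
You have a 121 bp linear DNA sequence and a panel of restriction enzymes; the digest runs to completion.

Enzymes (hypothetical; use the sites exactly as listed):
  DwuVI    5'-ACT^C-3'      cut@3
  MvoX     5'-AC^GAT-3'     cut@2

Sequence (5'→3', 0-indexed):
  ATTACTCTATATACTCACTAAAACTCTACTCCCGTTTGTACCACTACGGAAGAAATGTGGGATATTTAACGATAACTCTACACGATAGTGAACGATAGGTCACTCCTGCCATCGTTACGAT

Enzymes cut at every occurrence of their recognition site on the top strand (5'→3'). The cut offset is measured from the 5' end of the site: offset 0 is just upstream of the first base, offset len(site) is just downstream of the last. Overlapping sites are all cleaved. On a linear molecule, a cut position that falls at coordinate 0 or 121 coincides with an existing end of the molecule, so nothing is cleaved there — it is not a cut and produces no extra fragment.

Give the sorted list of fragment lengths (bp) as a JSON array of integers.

Scan for sites:
  DwuVI (ACTC, off=3): starts [3, 12, 22, 27, 74, 101] → cuts [6, 15, 25, 30, 77, 104]
  MvoX (ACGAT, off=2): starts [68, 81, 91, 116] → cuts [70, 83, 93, 118]

Pooled cuts: [6, 15, 25, 30, 70, 77, 83, 93, 104, 118]

Fragment lengths:
  [0,6): 6 bp
  [6,15): 9 bp
  [15,25): 10 bp
  [25,30): 5 bp
  [30,70): 40 bp
  [70,77): 7 bp
  [77,83): 6 bp
  [83,93): 10 bp
  [93,104): 11 bp
  [104,118): 14 bp
  [118,121): 3 bp

[3,5,6,6,7,9,10,10,11,14,40]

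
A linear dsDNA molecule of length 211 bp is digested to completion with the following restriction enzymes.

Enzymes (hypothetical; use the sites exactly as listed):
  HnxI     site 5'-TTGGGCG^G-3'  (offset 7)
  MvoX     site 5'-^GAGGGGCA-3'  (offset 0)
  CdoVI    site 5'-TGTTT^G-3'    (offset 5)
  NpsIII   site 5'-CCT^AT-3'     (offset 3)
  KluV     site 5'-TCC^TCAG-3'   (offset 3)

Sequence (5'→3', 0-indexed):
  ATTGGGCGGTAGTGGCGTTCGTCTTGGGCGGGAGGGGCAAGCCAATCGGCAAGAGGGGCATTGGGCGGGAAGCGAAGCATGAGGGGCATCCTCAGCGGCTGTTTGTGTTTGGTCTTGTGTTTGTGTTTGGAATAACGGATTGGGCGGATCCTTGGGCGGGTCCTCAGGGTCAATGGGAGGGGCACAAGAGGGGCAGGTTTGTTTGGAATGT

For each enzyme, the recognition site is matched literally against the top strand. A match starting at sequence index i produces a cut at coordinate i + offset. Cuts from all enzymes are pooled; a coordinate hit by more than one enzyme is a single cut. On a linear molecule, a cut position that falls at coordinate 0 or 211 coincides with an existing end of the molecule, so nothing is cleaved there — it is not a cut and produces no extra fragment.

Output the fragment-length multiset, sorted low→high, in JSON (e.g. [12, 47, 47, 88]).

Per-enzyme occurrences:
  HnxI (TTGGGCGG, off=7): starts [1, 23, 60, 139, 151] → cuts [8, 30, 67, 146, 158]
  MvoX (GAGGGGCA, off=0): starts [31, 52, 80, 176, 187] → cuts [31, 52, 80, 176, 187]
  CdoVI (TGTTTG, off=5): starts [99, 105, 117, 123, 199] → cuts [104, 110, 122, 128, 204]
  NpsIII (CCTAT, off=3): no sites
  KluV (TCCTCAG, off=3): starts [88, 160] → cuts [91, 163]

Pooled cuts: [8, 30, 31, 52, 67, 80, 91, 104, 110, 122, 128, 146, 158, 163, 176, 187, 204]

Fragments:
  [0,8): 8 bp
  [8,30): 22 bp
  [30,31): 1 bp
  [31,52): 21 bp
  [52,67): 15 bp
  [67,80): 13 bp
  [80,91): 11 bp
  [91,104): 13 bp
  [104,110): 6 bp
  [110,122): 12 bp
  [122,128): 6 bp
  [128,146): 18 bp
  [146,158): 12 bp
  [158,163): 5 bp
  [163,176): 13 bp
  [176,187): 11 bp
  [187,204): 17 bp
  [204,211): 7 bp

[1,5,6,6,7,8,11,11,12,12,13,13,13,15,17,18,21,22]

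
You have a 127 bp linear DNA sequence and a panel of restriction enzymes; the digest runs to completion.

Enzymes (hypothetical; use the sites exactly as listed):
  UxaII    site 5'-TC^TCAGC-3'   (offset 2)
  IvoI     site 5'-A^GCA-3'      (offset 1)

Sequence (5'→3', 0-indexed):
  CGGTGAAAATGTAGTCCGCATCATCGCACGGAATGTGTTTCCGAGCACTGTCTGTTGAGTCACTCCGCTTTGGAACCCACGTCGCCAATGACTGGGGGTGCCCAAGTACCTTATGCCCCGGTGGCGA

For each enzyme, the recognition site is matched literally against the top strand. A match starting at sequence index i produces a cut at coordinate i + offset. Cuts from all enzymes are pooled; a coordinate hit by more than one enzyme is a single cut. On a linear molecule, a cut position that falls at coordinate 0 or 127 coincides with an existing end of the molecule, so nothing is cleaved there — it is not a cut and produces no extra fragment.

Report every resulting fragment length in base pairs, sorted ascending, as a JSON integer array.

[44,83]

Site scan:
  UxaII (TCTCAGC, off=2): no sites
  IvoI (AGCA, off=1): starts [43] → cuts [44]

All cut coordinates (distinct, sorted): [44]

Fragment lengths:
  [0,44): 44 bp
  [44,127): 83 bp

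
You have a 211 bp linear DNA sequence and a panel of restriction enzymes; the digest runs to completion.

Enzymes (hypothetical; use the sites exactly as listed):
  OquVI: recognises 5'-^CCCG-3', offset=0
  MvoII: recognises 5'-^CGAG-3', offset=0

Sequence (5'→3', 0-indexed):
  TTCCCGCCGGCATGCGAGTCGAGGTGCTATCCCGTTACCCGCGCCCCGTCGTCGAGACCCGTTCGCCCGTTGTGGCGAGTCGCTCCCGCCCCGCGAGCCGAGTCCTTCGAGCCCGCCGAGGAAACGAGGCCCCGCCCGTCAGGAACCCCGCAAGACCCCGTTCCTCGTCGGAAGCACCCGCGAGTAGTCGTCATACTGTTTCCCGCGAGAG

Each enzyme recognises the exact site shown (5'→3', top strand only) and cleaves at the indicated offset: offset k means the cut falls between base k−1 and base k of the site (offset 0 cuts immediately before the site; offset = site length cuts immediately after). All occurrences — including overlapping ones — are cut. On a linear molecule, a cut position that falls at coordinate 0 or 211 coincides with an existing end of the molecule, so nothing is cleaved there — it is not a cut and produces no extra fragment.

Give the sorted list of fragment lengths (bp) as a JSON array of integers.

[2,4,4,4,4,4,5,5,5,5,5,6,6,7,7,8,8,8,9,9,10,10,11,12,12,20,21]

Site scan:
  OquVI CCCG/0: at [2, 30, 37, 44, 57, 65, 84, 89, 111, 130, 134, 146, 156, 176, 201] ⇒ [2, 30, 37, 44, 57, 65, 84, 89, 111, 130, 134, 146, 156, 176, 201]
  MvoII CGAG/0: at [14, 19, 52, 75, 93, 98, 107, 116, 124, 180, 205] ⇒ [14, 19, 52, 75, 93, 98, 107, 116, 124, 180, 205]

All cut coordinates (distinct, sorted): [2, 14, 19, 30, 37, 44, 52, 57, 65, 75, 84, 89, 93, 98, 107, 111, 116, 124, 130, 134, 146, 156, 176, 180, 201, 205]

Fragment lengths:
  [0,2): 2 bp
  [2,14): 12 bp
  [14,19): 5 bp
  [19,30): 11 bp
  [30,37): 7 bp
  [37,44): 7 bp
  [44,52): 8 bp
  [52,57): 5 bp
  [57,65): 8 bp
  [65,75): 10 bp
  [75,84): 9 bp
  [84,89): 5 bp
  [89,93): 4 bp
  [93,98): 5 bp
  [98,107): 9 bp
  [107,111): 4 bp
  [111,116): 5 bp
  [116,124): 8 bp
  [124,130): 6 bp
  [130,134): 4 bp
  [134,146): 12 bp
  [146,156): 10 bp
  [156,176): 20 bp
  [176,180): 4 bp
  [180,201): 21 bp
  [201,205): 4 bp
  [205,211): 6 bp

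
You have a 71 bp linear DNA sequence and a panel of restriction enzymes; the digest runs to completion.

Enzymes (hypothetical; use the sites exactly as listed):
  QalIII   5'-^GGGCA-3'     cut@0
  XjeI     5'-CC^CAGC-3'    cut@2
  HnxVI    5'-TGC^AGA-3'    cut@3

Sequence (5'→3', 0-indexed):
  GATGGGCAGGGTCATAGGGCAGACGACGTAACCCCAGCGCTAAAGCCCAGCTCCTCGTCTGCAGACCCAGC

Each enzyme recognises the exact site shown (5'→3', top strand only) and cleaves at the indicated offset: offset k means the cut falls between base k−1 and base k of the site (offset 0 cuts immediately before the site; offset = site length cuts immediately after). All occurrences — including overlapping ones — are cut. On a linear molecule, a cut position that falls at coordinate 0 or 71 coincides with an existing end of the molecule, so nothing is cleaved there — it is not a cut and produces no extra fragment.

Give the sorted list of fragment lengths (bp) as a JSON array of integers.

[3,4,5,13,13,15,18]

Scan for sites:
  QalIII (GGGCA, off=0): starts [3, 16] → cuts [3, 16]
  XjeI (CCCAGC, off=2): starts [32, 45, 65] → cuts [34, 47, 67]
  HnxVI (TGCAGA, off=3): starts [59] → cuts [62]

Pooled cuts: [3, 16, 34, 47, 62, 67]

Fragment lengths:
  [0,3): 3 bp
  [3,16): 13 bp
  [16,34): 18 bp
  [34,47): 13 bp
  [47,62): 15 bp
  [62,67): 5 bp
  [67,71): 4 bp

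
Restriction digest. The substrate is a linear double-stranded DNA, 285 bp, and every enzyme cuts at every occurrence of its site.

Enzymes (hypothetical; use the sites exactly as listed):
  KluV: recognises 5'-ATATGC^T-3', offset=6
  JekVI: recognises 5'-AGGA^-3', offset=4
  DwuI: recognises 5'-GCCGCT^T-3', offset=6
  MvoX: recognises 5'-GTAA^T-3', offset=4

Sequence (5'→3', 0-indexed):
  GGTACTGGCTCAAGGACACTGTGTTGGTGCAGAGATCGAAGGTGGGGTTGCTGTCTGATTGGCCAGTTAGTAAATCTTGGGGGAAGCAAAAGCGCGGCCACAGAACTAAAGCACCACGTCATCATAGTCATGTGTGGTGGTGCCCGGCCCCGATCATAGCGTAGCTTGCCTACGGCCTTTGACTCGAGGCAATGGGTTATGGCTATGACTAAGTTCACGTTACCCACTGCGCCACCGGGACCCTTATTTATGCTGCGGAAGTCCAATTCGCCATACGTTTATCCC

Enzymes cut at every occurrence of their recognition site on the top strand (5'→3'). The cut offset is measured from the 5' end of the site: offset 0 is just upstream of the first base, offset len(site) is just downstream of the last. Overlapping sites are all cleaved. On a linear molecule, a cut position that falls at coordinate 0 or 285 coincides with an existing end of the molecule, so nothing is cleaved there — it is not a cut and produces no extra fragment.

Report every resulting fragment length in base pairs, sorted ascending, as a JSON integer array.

[16,269]

Per-enzyme occurrences:
  KluV (ATATGCT, off=6): no sites
  JekVI AGGA/4: at [12] ⇒ [16]
  DwuI (GCCGCTT, off=6): no sites
  MvoX (GTAAT, off=4): no sites

Pooled cuts: [16]

Fragment lengths:
  [0,16): 16 bp
  [16,285): 269 bp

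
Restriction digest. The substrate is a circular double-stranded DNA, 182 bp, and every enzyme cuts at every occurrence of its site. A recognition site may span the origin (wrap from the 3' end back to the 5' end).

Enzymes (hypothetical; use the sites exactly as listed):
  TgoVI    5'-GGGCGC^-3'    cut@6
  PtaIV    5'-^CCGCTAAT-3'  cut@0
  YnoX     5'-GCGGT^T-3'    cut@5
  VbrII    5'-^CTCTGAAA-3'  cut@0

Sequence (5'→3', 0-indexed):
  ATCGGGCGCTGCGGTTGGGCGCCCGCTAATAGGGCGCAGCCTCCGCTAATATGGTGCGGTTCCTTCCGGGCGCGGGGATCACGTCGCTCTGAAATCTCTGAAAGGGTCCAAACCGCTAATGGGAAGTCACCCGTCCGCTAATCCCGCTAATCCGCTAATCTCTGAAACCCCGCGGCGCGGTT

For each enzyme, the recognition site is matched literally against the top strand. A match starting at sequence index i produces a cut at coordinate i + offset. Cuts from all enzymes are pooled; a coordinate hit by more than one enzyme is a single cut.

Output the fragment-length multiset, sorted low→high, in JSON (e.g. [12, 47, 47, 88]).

[5,6,7,8,8,9,9,10,13,13,15,17,18,22,22]

Scan for sites:
  TgoVI GGGCGC/6: at [3, 16, 31, 67] ⇒ [9, 22, 37, 73]
  PtaIV CCGCTAAT/0: at [22, 42, 112, 134, 143, 151] ⇒ [22, 42, 112, 134, 143, 151]
  YnoX GCGGTT/5: at [10, 55, 176] ⇒ [15, 60, 181]
  VbrII CTCTGAAA/0: at [86, 95, 159] ⇒ [86, 95, 159]

Pooled cuts: [9, 15, 22, 37, 42, 60, 73, 86, 95, 112, 134, 143, 151, 159, 181]

Fragments:
  9→15: 6 bp
  15→22: 7 bp
  22→37: 15 bp
  37→42: 5 bp
  42→60: 18 bp
  60→73: 13 bp
  73→86: 13 bp
  86→95: 9 bp
  95→112: 17 bp
  112→134: 22 bp
  134→143: 9 bp
  143→151: 8 bp
  151→159: 8 bp
  159→181: 22 bp
  181→9 (wrap): 182-181+9 = 10 bp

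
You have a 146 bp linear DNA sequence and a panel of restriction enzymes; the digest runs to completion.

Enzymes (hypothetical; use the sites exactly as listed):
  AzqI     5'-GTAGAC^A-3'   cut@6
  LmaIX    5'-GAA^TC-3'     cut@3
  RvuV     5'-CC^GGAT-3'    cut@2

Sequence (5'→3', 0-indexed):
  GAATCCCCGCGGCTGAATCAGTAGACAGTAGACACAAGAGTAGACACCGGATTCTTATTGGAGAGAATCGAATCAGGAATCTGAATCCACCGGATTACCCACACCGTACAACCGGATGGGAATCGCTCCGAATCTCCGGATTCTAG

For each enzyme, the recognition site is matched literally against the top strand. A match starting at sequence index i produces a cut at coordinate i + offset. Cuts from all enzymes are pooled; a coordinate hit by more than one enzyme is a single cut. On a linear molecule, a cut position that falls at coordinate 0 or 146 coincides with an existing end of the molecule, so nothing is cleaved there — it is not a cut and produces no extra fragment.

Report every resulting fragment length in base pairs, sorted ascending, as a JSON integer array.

[3,3,5,5,6,6,7,7,9,9,9,10,12,14,19,22]

Site scan:
  AzqI GTAGACA/6: at [20, 27, 39] ⇒ [26, 33, 45]
  LmaIX GAATC/3: at [0, 14, 64, 69, 76, 82, 119, 129] ⇒ [3, 17, 67, 72, 79, 85, 122, 132]
  RvuV CCGGAT/2: at [46, 89, 111, 135] ⇒ [48, 91, 113, 137]

All cut coordinates (distinct, sorted): [3, 17, 26, 33, 45, 48, 67, 72, 79, 85, 91, 113, 122, 132, 137]

Fragment lengths:
  [0,3): 3 bp
  [3,17): 14 bp
  [17,26): 9 bp
  [26,33): 7 bp
  [33,45): 12 bp
  [45,48): 3 bp
  [48,67): 19 bp
  [67,72): 5 bp
  [72,79): 7 bp
  [79,85): 6 bp
  [85,91): 6 bp
  [91,113): 22 bp
  [113,122): 9 bp
  [122,132): 10 bp
  [132,137): 5 bp
  [137,146): 9 bp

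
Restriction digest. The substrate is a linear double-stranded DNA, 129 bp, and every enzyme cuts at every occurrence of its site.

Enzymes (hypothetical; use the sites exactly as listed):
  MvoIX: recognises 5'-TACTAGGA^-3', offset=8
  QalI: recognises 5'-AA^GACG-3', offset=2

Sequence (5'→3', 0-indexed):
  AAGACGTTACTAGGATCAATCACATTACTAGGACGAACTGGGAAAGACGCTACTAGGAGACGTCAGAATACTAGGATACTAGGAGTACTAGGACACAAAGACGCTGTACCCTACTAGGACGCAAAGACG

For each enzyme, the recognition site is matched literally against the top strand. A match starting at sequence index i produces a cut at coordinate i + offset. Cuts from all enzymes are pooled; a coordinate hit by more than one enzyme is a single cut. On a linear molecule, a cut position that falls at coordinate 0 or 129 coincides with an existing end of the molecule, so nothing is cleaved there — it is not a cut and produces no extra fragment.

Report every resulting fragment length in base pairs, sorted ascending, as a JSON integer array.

[2,4,6,6,8,9,12,13,13,18,18,20]

Per-enzyme occurrences:
  MvoIX (TACTAGGA, off=8): starts [7, 25, 50, 68, 76, 85, 111] → cuts [15, 33, 58, 76, 84, 93, 119]
  QalI (AAGACG, off=2): starts [0, 43, 97, 123] → cuts [2, 45, 99, 125]

All cut coordinates (distinct, sorted): [2, 15, 33, 45, 58, 76, 84, 93, 99, 119, 125]

Fragments:
  [0,2): 2 bp
  [2,15): 13 bp
  [15,33): 18 bp
  [33,45): 12 bp
  [45,58): 13 bp
  [58,76): 18 bp
  [76,84): 8 bp
  [84,93): 9 bp
  [93,99): 6 bp
  [99,119): 20 bp
  [119,125): 6 bp
  [125,129): 4 bp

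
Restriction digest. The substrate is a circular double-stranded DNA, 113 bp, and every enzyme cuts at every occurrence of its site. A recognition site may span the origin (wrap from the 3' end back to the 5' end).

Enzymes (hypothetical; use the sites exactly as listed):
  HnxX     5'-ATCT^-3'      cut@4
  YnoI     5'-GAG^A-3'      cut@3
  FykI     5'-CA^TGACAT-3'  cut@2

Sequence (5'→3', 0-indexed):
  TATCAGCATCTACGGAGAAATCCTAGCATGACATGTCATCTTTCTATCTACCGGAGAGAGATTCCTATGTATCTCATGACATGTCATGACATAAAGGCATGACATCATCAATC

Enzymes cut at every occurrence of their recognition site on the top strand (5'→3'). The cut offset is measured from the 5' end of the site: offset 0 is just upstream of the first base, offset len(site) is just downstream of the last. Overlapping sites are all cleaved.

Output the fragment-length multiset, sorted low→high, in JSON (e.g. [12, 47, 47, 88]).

[2,2,2,6,7,8,10,10,11,13,13,14,15]

Site scan:
  HnxX (ATCT, off=4): starts [7, 37, 45, 70, 110] → cuts [1, 11, 41, 49, 74]
  YnoI (GAGA, off=3): starts [14, 53, 55, 57] → cuts [17, 56, 58, 60]
  FykI (CATGACAT, off=2): starts [26, 74, 84, 97] → cuts [28, 76, 86, 99]

All cut coordinates (distinct, sorted): [1, 11, 17, 28, 41, 49, 56, 58, 60, 74, 76, 86, 99]

Fragment lengths:
  1→11: 10 bp
  11→17: 6 bp
  17→28: 11 bp
  28→41: 13 bp
  41→49: 8 bp
  49→56: 7 bp
  56→58: 2 bp
  58→60: 2 bp
  60→74: 14 bp
  74→76: 2 bp
  76→86: 10 bp
  86→99: 13 bp
  99→1 (wrap): 113-99+1 = 15 bp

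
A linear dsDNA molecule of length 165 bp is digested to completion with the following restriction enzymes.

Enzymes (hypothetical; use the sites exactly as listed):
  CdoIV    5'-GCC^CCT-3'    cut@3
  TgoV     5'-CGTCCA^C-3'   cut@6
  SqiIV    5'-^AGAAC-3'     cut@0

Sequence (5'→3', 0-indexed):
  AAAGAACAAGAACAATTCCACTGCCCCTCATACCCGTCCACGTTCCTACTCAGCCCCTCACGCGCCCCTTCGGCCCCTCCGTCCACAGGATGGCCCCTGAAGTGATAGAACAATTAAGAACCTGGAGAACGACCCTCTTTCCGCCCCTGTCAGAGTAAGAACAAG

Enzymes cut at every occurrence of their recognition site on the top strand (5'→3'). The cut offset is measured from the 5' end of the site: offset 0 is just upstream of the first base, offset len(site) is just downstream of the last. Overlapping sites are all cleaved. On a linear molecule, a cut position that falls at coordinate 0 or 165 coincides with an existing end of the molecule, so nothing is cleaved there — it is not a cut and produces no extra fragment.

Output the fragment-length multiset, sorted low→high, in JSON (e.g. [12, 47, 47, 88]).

Site scan:
  CdoIV GCCCCT/3: at [22, 52, 63, 72, 92, 142] ⇒ [25, 55, 66, 75, 95, 145]
  TgoV CGTCCAC/6: at [34, 79] ⇒ [40, 85]
  SqiIV AGAAC/0: at [2, 8, 106, 116, 125, 157] ⇒ [2, 8, 106, 116, 125, 157]

Pooled cuts: [2, 8, 25, 40, 55, 66, 75, 85, 95, 106, 116, 125, 145, 157]

Fragments:
  [0,2): 2 bp
  [2,8): 6 bp
  [8,25): 17 bp
  [25,40): 15 bp
  [40,55): 15 bp
  [55,66): 11 bp
  [66,75): 9 bp
  [75,85): 10 bp
  [85,95): 10 bp
  [95,106): 11 bp
  [106,116): 10 bp
  [116,125): 9 bp
  [125,145): 20 bp
  [145,157): 12 bp
  [157,165): 8 bp

[2,6,8,9,9,10,10,10,11,11,12,15,15,17,20]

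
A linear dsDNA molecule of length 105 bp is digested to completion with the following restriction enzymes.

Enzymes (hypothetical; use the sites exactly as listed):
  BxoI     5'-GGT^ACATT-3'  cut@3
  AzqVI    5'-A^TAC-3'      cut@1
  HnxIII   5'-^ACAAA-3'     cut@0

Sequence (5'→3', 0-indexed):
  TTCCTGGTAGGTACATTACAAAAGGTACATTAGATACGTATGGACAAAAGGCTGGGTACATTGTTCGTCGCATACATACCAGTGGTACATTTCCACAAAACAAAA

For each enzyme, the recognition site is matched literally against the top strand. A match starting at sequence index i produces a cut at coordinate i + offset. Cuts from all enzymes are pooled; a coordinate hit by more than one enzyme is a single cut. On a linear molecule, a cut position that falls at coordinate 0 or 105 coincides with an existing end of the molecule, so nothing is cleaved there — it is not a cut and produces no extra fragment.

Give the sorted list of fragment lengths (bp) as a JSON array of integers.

[4,5,5,6,8,8,9,9,10,12,14,15]

Per-enzyme occurrences:
  BxoI GGTACATT/3: at [9, 23, 54, 83] ⇒ [12, 26, 57, 86]
  AzqVI ATAC/1: at [33, 71, 75] ⇒ [34, 72, 76]
  HnxIII ACAAA/0: at [17, 43, 94, 99] ⇒ [17, 43, 94, 99]

All cut coordinates (distinct, sorted): [12, 17, 26, 34, 43, 57, 72, 76, 86, 94, 99]

Fragment lengths:
  [0,12): 12 bp
  [12,17): 5 bp
  [17,26): 9 bp
  [26,34): 8 bp
  [34,43): 9 bp
  [43,57): 14 bp
  [57,72): 15 bp
  [72,76): 4 bp
  [76,86): 10 bp
  [86,94): 8 bp
  [94,99): 5 bp
  [99,105): 6 bp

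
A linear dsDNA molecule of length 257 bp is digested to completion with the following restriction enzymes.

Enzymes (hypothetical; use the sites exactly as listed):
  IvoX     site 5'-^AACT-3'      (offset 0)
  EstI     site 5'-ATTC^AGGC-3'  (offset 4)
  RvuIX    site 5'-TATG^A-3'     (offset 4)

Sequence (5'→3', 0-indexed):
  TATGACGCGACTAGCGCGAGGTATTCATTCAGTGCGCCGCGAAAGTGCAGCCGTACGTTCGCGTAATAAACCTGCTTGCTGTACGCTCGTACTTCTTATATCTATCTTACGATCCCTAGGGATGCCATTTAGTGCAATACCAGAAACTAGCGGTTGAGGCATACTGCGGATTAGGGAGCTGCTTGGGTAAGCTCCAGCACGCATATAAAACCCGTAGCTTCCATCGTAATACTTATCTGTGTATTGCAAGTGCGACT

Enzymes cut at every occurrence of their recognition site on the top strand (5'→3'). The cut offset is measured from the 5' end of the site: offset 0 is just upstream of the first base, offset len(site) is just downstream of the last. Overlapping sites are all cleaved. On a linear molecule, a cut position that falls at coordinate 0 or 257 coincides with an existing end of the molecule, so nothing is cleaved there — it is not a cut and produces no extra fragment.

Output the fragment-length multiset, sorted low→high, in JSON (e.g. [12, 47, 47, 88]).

[4,113,140]

Site scan:
  IvoX AACT/0: at [144] ⇒ [144]
  EstI (ATTCAGGC, off=4): no sites
  RvuIX TATGA/4: at [0] ⇒ [4]

Pooled cuts: [4, 144]

Fragments:
  [0,4): 4 bp
  [4,144): 140 bp
  [144,257): 113 bp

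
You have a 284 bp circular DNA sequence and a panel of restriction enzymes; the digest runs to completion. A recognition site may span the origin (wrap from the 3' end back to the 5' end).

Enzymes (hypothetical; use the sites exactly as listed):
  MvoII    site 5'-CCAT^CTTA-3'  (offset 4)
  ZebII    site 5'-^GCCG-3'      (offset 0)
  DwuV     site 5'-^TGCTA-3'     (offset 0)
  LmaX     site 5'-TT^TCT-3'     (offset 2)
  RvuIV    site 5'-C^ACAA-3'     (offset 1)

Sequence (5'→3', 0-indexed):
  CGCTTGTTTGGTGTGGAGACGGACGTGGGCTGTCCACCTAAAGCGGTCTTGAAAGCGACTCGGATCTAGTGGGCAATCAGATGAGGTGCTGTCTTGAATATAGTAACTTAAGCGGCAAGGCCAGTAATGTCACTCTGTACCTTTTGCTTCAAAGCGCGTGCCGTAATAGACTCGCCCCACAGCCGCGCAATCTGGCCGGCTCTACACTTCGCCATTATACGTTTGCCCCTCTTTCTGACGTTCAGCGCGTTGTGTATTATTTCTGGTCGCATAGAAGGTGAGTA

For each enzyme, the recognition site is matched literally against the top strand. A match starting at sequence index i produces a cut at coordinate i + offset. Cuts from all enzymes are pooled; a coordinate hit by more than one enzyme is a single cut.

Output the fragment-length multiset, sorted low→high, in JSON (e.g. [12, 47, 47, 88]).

[13,22,28,39,182]

Scan for sites:
  MvoII (CCATCTTA, off=4): no sites
  ZebII GCCG/0: at [159, 181, 194] ⇒ [159, 181, 194]
  DwuV (TGCTA, off=0): no sites
  LmaX TTTCT/2: at [231, 259] ⇒ [233, 261]
  RvuIV (CACAA, off=1): no sites

Pooled cuts: [159, 181, 194, 233, 261]

Fragment lengths:
  159→181: 22 bp
  181→194: 13 bp
  194→233: 39 bp
  233→261: 28 bp
  261→159 (wrap): 284-261+159 = 182 bp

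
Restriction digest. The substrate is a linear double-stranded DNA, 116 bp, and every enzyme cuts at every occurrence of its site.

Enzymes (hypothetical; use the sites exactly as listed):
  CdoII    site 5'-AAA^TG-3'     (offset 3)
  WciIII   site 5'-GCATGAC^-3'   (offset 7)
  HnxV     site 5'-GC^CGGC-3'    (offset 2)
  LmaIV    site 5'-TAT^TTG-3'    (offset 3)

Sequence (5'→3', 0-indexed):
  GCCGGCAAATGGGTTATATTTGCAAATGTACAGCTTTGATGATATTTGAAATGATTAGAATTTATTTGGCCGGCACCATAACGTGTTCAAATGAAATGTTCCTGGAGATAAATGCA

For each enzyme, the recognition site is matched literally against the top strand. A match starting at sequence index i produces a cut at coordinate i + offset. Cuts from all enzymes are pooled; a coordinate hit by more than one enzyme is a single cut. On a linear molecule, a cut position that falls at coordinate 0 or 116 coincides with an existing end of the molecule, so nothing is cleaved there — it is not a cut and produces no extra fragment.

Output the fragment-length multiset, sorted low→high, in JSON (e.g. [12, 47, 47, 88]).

Site scan:
  CdoII (AAATG, off=3): starts [6, 23, 48, 88, 93, 109] → cuts [9, 26, 51, 91, 96, 112]
  WciIII (GCATGAC, off=7): no sites
  HnxV (GCCGGC, off=2): starts [0, 68] → cuts [2, 70]
  LmaIV (TATTTG, off=3): starts [16, 42, 62] → cuts [19, 45, 65]

All cut coordinates (distinct, sorted): [2, 9, 19, 26, 45, 51, 65, 70, 91, 96, 112]

Fragments:
  [0,2): 2 bp
  [2,9): 7 bp
  [9,19): 10 bp
  [19,26): 7 bp
  [26,45): 19 bp
  [45,51): 6 bp
  [51,65): 14 bp
  [65,70): 5 bp
  [70,91): 21 bp
  [91,96): 5 bp
  [96,112): 16 bp
  [112,116): 4 bp

[2,4,5,5,6,7,7,10,14,16,19,21]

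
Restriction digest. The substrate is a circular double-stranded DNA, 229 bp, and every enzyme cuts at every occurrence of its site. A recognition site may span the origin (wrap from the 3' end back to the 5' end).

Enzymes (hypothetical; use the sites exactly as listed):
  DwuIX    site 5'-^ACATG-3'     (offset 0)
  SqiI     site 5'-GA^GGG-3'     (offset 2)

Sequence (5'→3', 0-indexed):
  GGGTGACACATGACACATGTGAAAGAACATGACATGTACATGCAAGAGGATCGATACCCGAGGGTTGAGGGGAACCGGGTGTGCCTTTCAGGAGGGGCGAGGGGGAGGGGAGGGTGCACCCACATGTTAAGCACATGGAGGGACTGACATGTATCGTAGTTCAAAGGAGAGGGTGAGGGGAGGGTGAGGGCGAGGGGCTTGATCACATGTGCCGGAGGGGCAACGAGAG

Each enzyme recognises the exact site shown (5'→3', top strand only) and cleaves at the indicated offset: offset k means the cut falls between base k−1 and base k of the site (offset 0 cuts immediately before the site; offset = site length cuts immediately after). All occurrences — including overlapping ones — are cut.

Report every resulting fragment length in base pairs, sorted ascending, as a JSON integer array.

Scan for sites:
  DwuIX (ACATG, off=0): starts [7, 14, 26, 31, 37, 121, 132, 146, 204] → cuts [7, 14, 26, 31, 37, 121, 132, 146, 204]
  SqiI (GAGGG, off=2): starts [59, 66, 91, 98, 104, 109, 137, 168, 174, 179, 185, 191, 214, 226] → cuts [61, 68, 93, 100, 106, 111, 139, 170, 176, 181, 187, 193, 216, 228]

All cut coordinates (distinct, sorted): [7, 14, 26, 31, 37, 61, 68, 93, 100, 106, 111, 121, 132, 139, 146, 170, 176, 181, 187, 193, 204, 216, 228]

Fragment lengths:
  7→14: 7 bp
  14→26: 12 bp
  26→31: 5 bp
  31→37: 6 bp
  37→61: 24 bp
  61→68: 7 bp
  68→93: 25 bp
  93→100: 7 bp
  100→106: 6 bp
  106→111: 5 bp
  111→121: 10 bp
  121→132: 11 bp
  132→139: 7 bp
  139→146: 7 bp
  146→170: 24 bp
  170→176: 6 bp
  176→181: 5 bp
  181→187: 6 bp
  187→193: 6 bp
  193→204: 11 bp
  204→216: 12 bp
  216→228: 12 bp
  228→7 (wrap): 229-228+7 = 8 bp

[5,5,5,6,6,6,6,6,7,7,7,7,7,8,10,11,11,12,12,12,24,24,25]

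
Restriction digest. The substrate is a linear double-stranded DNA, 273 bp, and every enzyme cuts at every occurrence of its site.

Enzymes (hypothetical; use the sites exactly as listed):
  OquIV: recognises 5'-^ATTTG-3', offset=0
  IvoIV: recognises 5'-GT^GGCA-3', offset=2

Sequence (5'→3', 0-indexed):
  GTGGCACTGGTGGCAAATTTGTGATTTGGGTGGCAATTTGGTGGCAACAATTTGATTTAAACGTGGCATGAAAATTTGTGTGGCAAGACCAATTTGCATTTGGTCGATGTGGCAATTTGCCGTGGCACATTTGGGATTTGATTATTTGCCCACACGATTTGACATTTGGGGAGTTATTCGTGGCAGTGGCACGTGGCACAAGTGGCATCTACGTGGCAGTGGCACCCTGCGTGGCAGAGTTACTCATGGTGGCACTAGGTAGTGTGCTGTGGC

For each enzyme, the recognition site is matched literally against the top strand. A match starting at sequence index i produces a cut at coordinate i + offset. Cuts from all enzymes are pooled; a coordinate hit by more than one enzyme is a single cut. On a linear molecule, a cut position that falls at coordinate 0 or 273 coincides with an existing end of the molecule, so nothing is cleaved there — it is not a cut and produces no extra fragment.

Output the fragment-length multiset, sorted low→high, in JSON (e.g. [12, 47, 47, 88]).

[2,4,4,5,5,6,6,6,7,7,7,7,7,7,8,8,8,9,9,9,9,10,11,12,13,13,15,18,18,23]

Scan for sites:
  OquIV ATTTG/0: at [16, 23, 35, 49, 73, 91, 97, 114, 128, 135, 143, 156, 163] ⇒ [16, 23, 35, 49, 73, 91, 97, 114, 128, 135, 143, 156, 163]
  IvoIV GTGGCA/2: at [0, 9, 29, 40, 62, 79, 108, 121, 179, 185, 192, 201, 212, 218, 230, 248] ⇒ [2, 11, 31, 42, 64, 81, 110, 123, 181, 187, 194, 203, 214, 220, 232, 250]

All cut coordinates (distinct, sorted): [2, 11, 16, 23, 31, 35, 42, 49, 64, 73, 81, 91, 97, 110, 114, 123, 128, 135, 143, 156, 163, 181, 187, 194, 203, 214, 220, 232, 250]

Fragment lengths:
  [0,2): 2 bp
  [2,11): 9 bp
  [11,16): 5 bp
  [16,23): 7 bp
  [23,31): 8 bp
  [31,35): 4 bp
  [35,42): 7 bp
  [42,49): 7 bp
  [49,64): 15 bp
  [64,73): 9 bp
  [73,81): 8 bp
  [81,91): 10 bp
  [91,97): 6 bp
  [97,110): 13 bp
  [110,114): 4 bp
  [114,123): 9 bp
  [123,128): 5 bp
  [128,135): 7 bp
  [135,143): 8 bp
  [143,156): 13 bp
  [156,163): 7 bp
  [163,181): 18 bp
  [181,187): 6 bp
  [187,194): 7 bp
  [194,203): 9 bp
  [203,214): 11 bp
  [214,220): 6 bp
  [220,232): 12 bp
  [232,250): 18 bp
  [250,273): 23 bp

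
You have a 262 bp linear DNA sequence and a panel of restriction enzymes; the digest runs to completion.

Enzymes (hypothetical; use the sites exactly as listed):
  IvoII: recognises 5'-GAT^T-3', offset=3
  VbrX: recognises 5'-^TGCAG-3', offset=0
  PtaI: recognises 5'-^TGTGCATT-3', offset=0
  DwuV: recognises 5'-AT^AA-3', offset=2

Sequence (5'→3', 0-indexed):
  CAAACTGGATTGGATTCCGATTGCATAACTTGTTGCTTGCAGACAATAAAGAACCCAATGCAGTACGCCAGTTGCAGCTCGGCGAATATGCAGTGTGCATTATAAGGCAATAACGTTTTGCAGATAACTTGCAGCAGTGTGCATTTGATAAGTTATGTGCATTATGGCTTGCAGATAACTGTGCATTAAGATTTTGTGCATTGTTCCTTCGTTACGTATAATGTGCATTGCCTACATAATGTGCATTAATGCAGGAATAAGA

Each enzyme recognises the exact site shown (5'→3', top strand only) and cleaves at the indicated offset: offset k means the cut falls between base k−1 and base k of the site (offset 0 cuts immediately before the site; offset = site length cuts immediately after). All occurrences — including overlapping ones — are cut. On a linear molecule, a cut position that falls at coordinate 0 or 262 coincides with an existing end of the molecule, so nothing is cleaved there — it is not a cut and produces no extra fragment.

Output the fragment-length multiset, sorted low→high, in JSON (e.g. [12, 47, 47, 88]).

[2,2,2,3,4,4,5,5,5,6,6,7,7,7,8,8,9,10,10,10,10,11,11,12,13,14,14,16,16,25]

Per-enzyme occurrences:
  IvoII (GATT, off=3): starts [7, 12, 18, 189] → cuts [10, 15, 21, 192]
  VbrX (TGCAG, off=0): starts [37, 58, 72, 88, 118, 129, 169, 249] → cuts [37, 58, 72, 88, 118, 129, 169, 249]
  PtaI (TGTGCATT, off=0): starts [93, 137, 155, 179, 194, 221, 239] → cuts [93, 137, 155, 179, 194, 221, 239]
  DwuV (ATAA, off=2): starts [24, 45, 101, 109, 123, 147, 174, 217, 235, 256] → cuts [26, 47, 103, 111, 125, 149, 176, 219, 237, 258]

All cut coordinates (distinct, sorted): [10, 15, 21, 26, 37, 47, 58, 72, 88, 93, 103, 111, 118, 125, 129, 137, 149, 155, 169, 176, 179, 192, 194, 219, 221, 237, 239, 249, 258]

Fragment lengths:
  [0,10): 10 bp
  [10,15): 5 bp
  [15,21): 6 bp
  [21,26): 5 bp
  [26,37): 11 bp
  [37,47): 10 bp
  [47,58): 11 bp
  [58,72): 14 bp
  [72,88): 16 bp
  [88,93): 5 bp
  [93,103): 10 bp
  [103,111): 8 bp
  [111,118): 7 bp
  [118,125): 7 bp
  [125,129): 4 bp
  [129,137): 8 bp
  [137,149): 12 bp
  [149,155): 6 bp
  [155,169): 14 bp
  [169,176): 7 bp
  [176,179): 3 bp
  [179,192): 13 bp
  [192,194): 2 bp
  [194,219): 25 bp
  [219,221): 2 bp
  [221,237): 16 bp
  [237,239): 2 bp
  [239,249): 10 bp
  [249,258): 9 bp
  [258,262): 4 bp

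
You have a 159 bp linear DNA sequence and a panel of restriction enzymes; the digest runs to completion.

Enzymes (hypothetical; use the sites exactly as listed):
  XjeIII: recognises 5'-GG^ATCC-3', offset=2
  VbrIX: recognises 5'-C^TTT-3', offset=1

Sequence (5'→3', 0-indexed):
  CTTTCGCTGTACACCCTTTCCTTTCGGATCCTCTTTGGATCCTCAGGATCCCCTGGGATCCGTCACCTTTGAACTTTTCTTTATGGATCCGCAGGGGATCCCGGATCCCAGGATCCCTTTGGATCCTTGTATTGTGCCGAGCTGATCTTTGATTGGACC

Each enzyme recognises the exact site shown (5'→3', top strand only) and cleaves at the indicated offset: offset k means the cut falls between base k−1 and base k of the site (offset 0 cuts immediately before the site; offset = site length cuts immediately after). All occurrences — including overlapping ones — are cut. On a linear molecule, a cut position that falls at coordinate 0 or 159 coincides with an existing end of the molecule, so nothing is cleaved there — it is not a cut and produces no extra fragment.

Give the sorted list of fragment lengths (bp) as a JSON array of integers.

[1,5,5,5,5,5,6,6,7,7,7,8,9,10,10,11,12,15,25]

Scan for sites:
  XjeIII GGATCC/2: at [25, 36, 45, 55, 84, 95, 102, 110, 120] ⇒ [27, 38, 47, 57, 86, 97, 104, 112, 122]
  VbrIX CTTT/1: at [0, 15, 20, 32, 66, 73, 78, 116, 146] ⇒ [1, 16, 21, 33, 67, 74, 79, 117, 147]

All cut coordinates (distinct, sorted): [1, 16, 21, 27, 33, 38, 47, 57, 67, 74, 79, 86, 97, 104, 112, 117, 122, 147]

Fragments:
  [0,1): 1 bp
  [1,16): 15 bp
  [16,21): 5 bp
  [21,27): 6 bp
  [27,33): 6 bp
  [33,38): 5 bp
  [38,47): 9 bp
  [47,57): 10 bp
  [57,67): 10 bp
  [67,74): 7 bp
  [74,79): 5 bp
  [79,86): 7 bp
  [86,97): 11 bp
  [97,104): 7 bp
  [104,112): 8 bp
  [112,117): 5 bp
  [117,122): 5 bp
  [122,147): 25 bp
  [147,159): 12 bp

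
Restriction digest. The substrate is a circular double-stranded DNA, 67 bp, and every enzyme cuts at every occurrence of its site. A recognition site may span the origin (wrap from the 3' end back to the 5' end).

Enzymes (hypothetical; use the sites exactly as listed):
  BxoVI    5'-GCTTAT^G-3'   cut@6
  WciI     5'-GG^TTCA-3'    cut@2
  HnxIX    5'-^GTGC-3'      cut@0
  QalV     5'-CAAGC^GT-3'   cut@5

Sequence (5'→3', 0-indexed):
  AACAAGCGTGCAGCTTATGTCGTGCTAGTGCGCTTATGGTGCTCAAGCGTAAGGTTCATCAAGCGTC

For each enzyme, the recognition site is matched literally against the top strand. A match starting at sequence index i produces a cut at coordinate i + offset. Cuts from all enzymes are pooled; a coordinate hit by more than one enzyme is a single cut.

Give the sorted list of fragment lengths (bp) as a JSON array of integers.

Scan for sites:
  BxoVI (GCTTATG, off=6): starts [12, 31] → cuts [18, 37]
  WciI (GGTTCA, off=2): starts [52] → cuts [54]
  HnxIX (GTGC, off=0): starts [7, 21, 27, 38] → cuts [7, 21, 27, 38]
  QalV (CAAGCGT, off=5): starts [2, 43, 59] → cuts [7, 48, 64]

Pooled cuts: [7, 18, 21, 27, 37, 38, 48, 54, 64]

Fragment lengths:
  7→18: 11 bp
  18→21: 3 bp
  21→27: 6 bp
  27→37: 10 bp
  37→38: 1 bp
  38→48: 10 bp
  48→54: 6 bp
  54→64: 10 bp
  64→7 (wrap): 67-64+7 = 10 bp

[1,3,6,6,10,10,10,10,11]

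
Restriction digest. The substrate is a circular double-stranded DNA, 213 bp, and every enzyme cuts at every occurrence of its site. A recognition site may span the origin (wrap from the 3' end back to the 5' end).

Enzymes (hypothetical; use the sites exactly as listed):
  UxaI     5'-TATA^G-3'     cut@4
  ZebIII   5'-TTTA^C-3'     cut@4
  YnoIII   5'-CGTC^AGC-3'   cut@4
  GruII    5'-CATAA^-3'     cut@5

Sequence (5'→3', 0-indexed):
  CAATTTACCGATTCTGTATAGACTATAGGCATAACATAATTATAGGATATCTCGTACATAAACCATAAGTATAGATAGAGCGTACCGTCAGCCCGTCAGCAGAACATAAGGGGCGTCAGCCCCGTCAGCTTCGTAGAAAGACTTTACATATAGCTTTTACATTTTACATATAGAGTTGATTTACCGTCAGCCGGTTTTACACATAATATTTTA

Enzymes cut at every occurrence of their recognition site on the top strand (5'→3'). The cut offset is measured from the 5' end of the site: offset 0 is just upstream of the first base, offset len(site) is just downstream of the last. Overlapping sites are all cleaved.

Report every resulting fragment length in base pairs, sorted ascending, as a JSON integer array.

Site scan:
  UxaI (TATAG, off=4): starts [16, 23, 40, 69, 148, 168] → cuts [20, 27, 44, 73, 152, 172]
  ZebIII (TTTAC, off=4): starts [3, 142, 155, 162, 179, 195, 209] → cuts [0, 7, 146, 159, 166, 183, 199]
  YnoIII (CGTCAGC, off=4): starts [85, 93, 113, 122, 184] → cuts [89, 97, 117, 126, 188]
  GruII (CATAA, off=5): starts [29, 34, 56, 63, 104, 201] → cuts [34, 39, 61, 68, 109, 206]

All cut coordinates (distinct, sorted): [0, 7, 20, 27, 34, 39, 44, 61, 68, 73, 89, 97, 109, 117, 126, 146, 152, 159, 166, 172, 183, 188, 199, 206]

Fragments:
  0→7: 7 bp
  7→20: 13 bp
  20→27: 7 bp
  27→34: 7 bp
  34→39: 5 bp
  39→44: 5 bp
  44→61: 17 bp
  61→68: 7 bp
  68→73: 5 bp
  73→89: 16 bp
  89→97: 8 bp
  97→109: 12 bp
  109→117: 8 bp
  117→126: 9 bp
  126→146: 20 bp
  146→152: 6 bp
  152→159: 7 bp
  159→166: 7 bp
  166→172: 6 bp
  172→183: 11 bp
  183→188: 5 bp
  188→199: 11 bp
  199→206: 7 bp
  206→0 (wrap): 213-206+0 = 7 bp

[5,5,5,5,6,6,7,7,7,7,7,7,7,7,8,8,9,11,11,12,13,16,17,20]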